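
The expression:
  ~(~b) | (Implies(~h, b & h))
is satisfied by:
  {b: True, h: True}
  {b: True, h: False}
  {h: True, b: False}


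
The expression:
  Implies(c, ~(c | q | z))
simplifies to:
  ~c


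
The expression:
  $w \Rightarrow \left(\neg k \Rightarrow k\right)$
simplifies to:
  $k \vee \neg w$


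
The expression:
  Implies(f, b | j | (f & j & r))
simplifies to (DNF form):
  b | j | ~f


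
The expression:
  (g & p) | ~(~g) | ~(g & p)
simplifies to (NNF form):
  True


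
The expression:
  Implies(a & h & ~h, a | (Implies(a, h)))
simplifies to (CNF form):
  True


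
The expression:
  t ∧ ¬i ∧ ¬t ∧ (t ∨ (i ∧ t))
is never true.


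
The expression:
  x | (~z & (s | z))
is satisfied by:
  {x: True, s: True, z: False}
  {x: True, s: False, z: False}
  {x: True, z: True, s: True}
  {x: True, z: True, s: False}
  {s: True, z: False, x: False}


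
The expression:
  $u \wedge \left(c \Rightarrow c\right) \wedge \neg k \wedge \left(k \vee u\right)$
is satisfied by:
  {u: True, k: False}


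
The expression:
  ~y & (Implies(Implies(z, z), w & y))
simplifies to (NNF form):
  False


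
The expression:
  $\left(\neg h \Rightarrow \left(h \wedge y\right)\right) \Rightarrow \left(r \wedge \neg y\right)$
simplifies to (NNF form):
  $\left(r \wedge \neg y\right) \vee \neg h$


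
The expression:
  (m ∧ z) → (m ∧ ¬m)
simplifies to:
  ¬m ∨ ¬z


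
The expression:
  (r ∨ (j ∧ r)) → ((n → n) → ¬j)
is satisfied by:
  {r: False, j: False}
  {j: True, r: False}
  {r: True, j: False}


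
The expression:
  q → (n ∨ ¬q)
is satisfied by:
  {n: True, q: False}
  {q: False, n: False}
  {q: True, n: True}


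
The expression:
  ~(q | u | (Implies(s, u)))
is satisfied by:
  {s: True, q: False, u: False}


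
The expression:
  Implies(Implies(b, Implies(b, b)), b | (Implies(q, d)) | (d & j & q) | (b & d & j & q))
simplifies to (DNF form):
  b | d | ~q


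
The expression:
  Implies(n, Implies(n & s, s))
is always true.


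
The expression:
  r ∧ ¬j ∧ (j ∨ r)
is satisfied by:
  {r: True, j: False}


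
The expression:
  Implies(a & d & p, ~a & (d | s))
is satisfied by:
  {p: False, d: False, a: False}
  {a: True, p: False, d: False}
  {d: True, p: False, a: False}
  {a: True, d: True, p: False}
  {p: True, a: False, d: False}
  {a: True, p: True, d: False}
  {d: True, p: True, a: False}


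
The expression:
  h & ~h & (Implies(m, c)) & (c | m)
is never true.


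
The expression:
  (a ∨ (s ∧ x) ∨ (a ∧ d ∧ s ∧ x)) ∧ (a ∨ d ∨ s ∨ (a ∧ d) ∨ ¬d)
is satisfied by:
  {a: True, x: True, s: True}
  {a: True, x: True, s: False}
  {a: True, s: True, x: False}
  {a: True, s: False, x: False}
  {x: True, s: True, a: False}


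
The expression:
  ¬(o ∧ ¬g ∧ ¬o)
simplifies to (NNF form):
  True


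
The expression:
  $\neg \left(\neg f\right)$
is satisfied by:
  {f: True}


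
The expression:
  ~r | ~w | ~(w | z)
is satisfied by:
  {w: False, r: False}
  {r: True, w: False}
  {w: True, r: False}


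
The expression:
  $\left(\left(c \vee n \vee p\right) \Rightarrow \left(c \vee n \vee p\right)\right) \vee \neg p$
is always true.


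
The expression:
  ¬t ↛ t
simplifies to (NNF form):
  True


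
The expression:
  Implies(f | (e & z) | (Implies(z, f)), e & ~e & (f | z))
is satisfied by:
  {z: True, e: False, f: False}


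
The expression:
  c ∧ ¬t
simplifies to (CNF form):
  c ∧ ¬t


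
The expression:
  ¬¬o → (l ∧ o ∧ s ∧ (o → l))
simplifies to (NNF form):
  (l ∧ s) ∨ ¬o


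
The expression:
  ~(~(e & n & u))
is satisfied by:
  {e: True, u: True, n: True}


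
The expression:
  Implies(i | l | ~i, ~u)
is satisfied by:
  {u: False}


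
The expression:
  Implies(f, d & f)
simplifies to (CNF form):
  d | ~f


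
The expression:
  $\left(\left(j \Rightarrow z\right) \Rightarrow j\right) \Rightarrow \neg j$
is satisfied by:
  {j: False}


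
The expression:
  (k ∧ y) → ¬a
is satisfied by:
  {k: False, y: False, a: False}
  {a: True, k: False, y: False}
  {y: True, k: False, a: False}
  {a: True, y: True, k: False}
  {k: True, a: False, y: False}
  {a: True, k: True, y: False}
  {y: True, k: True, a: False}


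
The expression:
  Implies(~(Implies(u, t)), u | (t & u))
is always true.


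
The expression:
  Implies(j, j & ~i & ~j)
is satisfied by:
  {j: False}


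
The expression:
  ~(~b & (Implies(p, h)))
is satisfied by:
  {b: True, p: True, h: False}
  {b: True, p: False, h: False}
  {b: True, h: True, p: True}
  {b: True, h: True, p: False}
  {p: True, h: False, b: False}


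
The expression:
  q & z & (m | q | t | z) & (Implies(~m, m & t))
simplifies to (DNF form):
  m & q & z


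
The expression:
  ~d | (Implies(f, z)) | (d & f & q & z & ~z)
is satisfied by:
  {z: True, d: False, f: False}
  {z: False, d: False, f: False}
  {f: True, z: True, d: False}
  {f: True, z: False, d: False}
  {d: True, z: True, f: False}
  {d: True, z: False, f: False}
  {d: True, f: True, z: True}


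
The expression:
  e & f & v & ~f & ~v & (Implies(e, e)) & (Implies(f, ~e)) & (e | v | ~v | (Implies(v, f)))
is never true.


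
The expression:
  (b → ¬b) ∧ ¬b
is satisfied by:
  {b: False}


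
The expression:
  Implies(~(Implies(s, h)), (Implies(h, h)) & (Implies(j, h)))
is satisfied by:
  {h: True, s: False, j: False}
  {s: False, j: False, h: False}
  {j: True, h: True, s: False}
  {j: True, s: False, h: False}
  {h: True, s: True, j: False}
  {s: True, h: False, j: False}
  {j: True, s: True, h: True}


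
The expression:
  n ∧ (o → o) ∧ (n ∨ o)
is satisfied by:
  {n: True}


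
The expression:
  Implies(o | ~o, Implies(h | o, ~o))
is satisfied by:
  {o: False}


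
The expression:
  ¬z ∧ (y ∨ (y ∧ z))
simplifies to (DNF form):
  y ∧ ¬z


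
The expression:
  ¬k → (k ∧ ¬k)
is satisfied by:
  {k: True}


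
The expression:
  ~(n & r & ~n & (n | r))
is always true.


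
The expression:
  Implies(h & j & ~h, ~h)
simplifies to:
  True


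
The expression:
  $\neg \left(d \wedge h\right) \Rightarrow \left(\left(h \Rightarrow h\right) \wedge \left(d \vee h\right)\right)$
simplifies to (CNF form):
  $d \vee h$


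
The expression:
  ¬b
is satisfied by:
  {b: False}


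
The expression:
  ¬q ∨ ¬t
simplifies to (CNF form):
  ¬q ∨ ¬t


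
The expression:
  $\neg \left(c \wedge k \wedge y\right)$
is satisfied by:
  {k: False, y: False, c: False}
  {c: True, k: False, y: False}
  {y: True, k: False, c: False}
  {c: True, y: True, k: False}
  {k: True, c: False, y: False}
  {c: True, k: True, y: False}
  {y: True, k: True, c: False}


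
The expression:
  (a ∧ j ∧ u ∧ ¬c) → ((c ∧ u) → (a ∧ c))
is always true.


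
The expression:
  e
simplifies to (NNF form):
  e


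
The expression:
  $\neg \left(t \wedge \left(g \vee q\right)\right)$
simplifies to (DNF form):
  $\left(\neg g \wedge \neg q\right) \vee \neg t$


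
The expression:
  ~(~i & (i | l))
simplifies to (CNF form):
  i | ~l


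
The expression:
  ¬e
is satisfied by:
  {e: False}


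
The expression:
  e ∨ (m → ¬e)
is always true.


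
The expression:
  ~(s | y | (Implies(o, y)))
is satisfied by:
  {o: True, y: False, s: False}


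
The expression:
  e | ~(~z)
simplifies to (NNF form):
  e | z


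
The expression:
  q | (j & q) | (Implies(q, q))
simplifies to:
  True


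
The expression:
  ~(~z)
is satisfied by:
  {z: True}


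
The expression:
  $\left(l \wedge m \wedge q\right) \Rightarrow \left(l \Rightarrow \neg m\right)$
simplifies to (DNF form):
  $\neg l \vee \neg m \vee \neg q$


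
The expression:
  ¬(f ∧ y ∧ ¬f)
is always true.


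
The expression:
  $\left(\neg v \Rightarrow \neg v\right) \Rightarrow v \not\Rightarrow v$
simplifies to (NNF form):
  $\text{False}$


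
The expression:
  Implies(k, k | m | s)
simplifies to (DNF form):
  True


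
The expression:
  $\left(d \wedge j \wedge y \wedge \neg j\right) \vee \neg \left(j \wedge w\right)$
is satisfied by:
  {w: False, j: False}
  {j: True, w: False}
  {w: True, j: False}


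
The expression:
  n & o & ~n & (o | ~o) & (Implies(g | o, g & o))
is never true.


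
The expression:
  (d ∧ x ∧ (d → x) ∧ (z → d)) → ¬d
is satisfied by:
  {d: False, x: False}
  {x: True, d: False}
  {d: True, x: False}


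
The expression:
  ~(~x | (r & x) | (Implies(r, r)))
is never true.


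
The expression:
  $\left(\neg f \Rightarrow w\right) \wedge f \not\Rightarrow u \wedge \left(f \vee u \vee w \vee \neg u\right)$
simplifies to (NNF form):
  $f \wedge \neg u$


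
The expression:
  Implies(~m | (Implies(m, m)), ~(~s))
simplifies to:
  s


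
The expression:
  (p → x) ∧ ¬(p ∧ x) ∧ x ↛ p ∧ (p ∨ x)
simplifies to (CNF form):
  x ∧ ¬p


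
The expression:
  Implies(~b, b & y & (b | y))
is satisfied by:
  {b: True}


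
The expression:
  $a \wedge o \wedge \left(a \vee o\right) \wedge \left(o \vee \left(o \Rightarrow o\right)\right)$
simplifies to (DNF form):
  $a \wedge o$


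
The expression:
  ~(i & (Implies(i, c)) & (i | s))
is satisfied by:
  {c: False, i: False}
  {i: True, c: False}
  {c: True, i: False}


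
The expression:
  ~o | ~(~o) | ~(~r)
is always true.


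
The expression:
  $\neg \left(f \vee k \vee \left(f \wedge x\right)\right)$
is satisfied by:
  {f: False, k: False}


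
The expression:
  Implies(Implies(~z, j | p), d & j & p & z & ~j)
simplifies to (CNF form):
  ~j & ~p & ~z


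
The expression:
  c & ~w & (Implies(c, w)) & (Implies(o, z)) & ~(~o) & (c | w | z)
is never true.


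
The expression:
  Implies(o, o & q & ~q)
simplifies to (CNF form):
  ~o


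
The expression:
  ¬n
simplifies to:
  ¬n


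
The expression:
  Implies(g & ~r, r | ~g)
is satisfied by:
  {r: True, g: False}
  {g: False, r: False}
  {g: True, r: True}


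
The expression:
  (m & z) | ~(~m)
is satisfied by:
  {m: True}


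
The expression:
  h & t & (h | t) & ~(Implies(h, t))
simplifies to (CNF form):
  False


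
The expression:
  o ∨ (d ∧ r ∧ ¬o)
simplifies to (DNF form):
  o ∨ (d ∧ r)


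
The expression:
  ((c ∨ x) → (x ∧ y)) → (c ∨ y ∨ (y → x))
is always true.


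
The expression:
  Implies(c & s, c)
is always true.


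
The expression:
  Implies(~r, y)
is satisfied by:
  {r: True, y: True}
  {r: True, y: False}
  {y: True, r: False}


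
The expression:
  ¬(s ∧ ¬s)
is always true.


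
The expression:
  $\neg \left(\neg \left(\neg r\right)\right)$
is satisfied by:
  {r: False}


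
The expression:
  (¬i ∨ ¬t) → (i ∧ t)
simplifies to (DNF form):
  i ∧ t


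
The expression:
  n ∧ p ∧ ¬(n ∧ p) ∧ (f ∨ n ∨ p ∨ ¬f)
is never true.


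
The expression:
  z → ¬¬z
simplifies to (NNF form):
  True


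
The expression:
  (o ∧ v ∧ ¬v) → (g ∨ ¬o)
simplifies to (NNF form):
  True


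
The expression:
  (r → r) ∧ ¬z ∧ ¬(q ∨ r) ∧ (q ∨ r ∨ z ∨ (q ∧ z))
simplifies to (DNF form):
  False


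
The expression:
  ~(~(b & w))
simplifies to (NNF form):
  b & w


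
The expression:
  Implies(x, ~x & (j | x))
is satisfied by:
  {x: False}


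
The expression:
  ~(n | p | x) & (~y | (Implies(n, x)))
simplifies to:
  ~n & ~p & ~x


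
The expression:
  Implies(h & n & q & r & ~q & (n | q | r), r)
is always true.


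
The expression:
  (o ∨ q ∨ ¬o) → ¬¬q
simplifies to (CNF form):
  q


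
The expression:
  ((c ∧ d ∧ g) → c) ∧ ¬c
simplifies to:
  ¬c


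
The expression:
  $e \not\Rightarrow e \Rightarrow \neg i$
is always true.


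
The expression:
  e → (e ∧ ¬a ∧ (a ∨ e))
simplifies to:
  ¬a ∨ ¬e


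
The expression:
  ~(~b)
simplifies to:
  b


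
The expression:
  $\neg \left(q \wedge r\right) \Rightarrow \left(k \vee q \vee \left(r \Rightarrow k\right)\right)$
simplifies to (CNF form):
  $k \vee q \vee \neg r$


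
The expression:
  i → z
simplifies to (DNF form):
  z ∨ ¬i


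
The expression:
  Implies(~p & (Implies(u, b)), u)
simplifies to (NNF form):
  p | u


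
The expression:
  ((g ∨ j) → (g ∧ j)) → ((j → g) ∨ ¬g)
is always true.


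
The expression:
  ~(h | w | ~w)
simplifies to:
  False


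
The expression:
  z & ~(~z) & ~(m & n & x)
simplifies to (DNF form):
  (z & ~m) | (z & ~n) | (z & ~x)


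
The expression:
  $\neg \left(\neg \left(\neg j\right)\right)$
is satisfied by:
  {j: False}


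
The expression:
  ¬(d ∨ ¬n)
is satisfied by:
  {n: True, d: False}


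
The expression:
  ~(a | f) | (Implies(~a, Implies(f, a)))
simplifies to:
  a | ~f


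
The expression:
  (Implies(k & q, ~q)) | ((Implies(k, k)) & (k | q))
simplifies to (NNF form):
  True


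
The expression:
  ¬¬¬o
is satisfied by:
  {o: False}


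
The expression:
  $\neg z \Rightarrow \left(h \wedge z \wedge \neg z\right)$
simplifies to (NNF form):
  $z$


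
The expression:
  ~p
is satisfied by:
  {p: False}


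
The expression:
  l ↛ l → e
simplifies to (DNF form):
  True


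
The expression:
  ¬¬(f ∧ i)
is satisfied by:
  {i: True, f: True}


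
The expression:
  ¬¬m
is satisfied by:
  {m: True}


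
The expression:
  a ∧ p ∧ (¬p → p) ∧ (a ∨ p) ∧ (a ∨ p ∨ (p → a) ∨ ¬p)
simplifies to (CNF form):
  a ∧ p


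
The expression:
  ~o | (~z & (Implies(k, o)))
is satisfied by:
  {o: False, z: False}
  {z: True, o: False}
  {o: True, z: False}


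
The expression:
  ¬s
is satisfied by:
  {s: False}


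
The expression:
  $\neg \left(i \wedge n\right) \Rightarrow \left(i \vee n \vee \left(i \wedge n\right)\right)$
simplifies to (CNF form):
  $i \vee n$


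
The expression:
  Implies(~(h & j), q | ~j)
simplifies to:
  h | q | ~j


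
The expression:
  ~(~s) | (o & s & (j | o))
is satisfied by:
  {s: True}


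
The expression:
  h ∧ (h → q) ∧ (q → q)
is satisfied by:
  {h: True, q: True}


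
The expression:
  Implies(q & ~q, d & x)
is always true.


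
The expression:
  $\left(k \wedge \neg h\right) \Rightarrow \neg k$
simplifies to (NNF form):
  $h \vee \neg k$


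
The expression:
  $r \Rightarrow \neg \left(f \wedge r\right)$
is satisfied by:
  {r: False, f: False}
  {f: True, r: False}
  {r: True, f: False}


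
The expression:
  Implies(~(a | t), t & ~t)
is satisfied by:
  {a: True, t: True}
  {a: True, t: False}
  {t: True, a: False}


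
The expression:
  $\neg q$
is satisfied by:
  {q: False}


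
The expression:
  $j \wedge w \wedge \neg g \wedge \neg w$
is never true.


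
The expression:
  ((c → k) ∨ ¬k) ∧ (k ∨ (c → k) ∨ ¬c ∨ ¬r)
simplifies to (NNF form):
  k ∨ ¬c ∨ ¬r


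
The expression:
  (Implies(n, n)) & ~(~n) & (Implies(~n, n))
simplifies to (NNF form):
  n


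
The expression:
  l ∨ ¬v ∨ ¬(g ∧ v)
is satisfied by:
  {l: True, g: False, v: False}
  {g: False, v: False, l: False}
  {l: True, v: True, g: False}
  {v: True, g: False, l: False}
  {l: True, g: True, v: False}
  {g: True, l: False, v: False}
  {l: True, v: True, g: True}


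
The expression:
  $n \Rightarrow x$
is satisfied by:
  {x: True, n: False}
  {n: False, x: False}
  {n: True, x: True}


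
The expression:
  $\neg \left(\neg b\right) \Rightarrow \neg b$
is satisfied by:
  {b: False}


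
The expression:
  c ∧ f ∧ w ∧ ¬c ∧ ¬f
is never true.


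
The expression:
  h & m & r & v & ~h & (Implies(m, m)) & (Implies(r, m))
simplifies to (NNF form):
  False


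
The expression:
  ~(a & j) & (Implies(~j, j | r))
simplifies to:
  (j & ~a) | (r & ~j)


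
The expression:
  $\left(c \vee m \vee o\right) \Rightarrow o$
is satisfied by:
  {o: True, m: False, c: False}
  {o: True, c: True, m: False}
  {o: True, m: True, c: False}
  {o: True, c: True, m: True}
  {c: False, m: False, o: False}


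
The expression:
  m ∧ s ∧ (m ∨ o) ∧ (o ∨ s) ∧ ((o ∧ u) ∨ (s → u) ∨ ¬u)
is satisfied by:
  {m: True, s: True}


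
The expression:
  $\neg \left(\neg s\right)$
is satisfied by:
  {s: True}


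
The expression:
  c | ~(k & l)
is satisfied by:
  {c: True, l: False, k: False}
  {l: False, k: False, c: False}
  {c: True, k: True, l: False}
  {k: True, l: False, c: False}
  {c: True, l: True, k: False}
  {l: True, c: False, k: False}
  {c: True, k: True, l: True}


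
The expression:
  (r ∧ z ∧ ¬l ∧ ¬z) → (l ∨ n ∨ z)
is always true.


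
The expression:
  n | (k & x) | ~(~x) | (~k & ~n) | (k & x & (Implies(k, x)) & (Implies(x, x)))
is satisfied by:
  {n: True, x: True, k: False}
  {n: True, k: False, x: False}
  {x: True, k: False, n: False}
  {x: False, k: False, n: False}
  {n: True, x: True, k: True}
  {n: True, k: True, x: False}
  {x: True, k: True, n: False}


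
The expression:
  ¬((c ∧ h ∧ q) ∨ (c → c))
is never true.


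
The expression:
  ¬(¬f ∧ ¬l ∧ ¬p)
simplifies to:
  f ∨ l ∨ p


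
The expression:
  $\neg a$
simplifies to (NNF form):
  $\neg a$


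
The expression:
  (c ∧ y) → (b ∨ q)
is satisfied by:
  {b: True, q: True, c: False, y: False}
  {b: True, c: False, q: False, y: False}
  {q: True, b: False, c: False, y: False}
  {b: False, c: False, q: False, y: False}
  {y: True, b: True, q: True, c: False}
  {y: True, b: True, c: False, q: False}
  {y: True, q: True, b: False, c: False}
  {y: True, b: False, c: False, q: False}
  {b: True, c: True, q: True, y: False}
  {b: True, c: True, y: False, q: False}
  {c: True, q: True, y: False, b: False}
  {c: True, y: False, q: False, b: False}
  {b: True, c: True, y: True, q: True}
  {b: True, c: True, y: True, q: False}
  {c: True, y: True, q: True, b: False}


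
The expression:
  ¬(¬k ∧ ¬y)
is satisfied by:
  {y: True, k: True}
  {y: True, k: False}
  {k: True, y: False}


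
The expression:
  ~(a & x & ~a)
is always true.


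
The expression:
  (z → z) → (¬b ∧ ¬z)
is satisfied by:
  {z: False, b: False}


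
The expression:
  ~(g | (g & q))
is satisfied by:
  {g: False}


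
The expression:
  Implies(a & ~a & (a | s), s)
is always true.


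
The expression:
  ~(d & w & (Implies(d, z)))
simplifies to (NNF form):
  ~d | ~w | ~z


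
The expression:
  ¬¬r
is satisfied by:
  {r: True}


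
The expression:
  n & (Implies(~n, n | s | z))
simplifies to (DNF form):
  n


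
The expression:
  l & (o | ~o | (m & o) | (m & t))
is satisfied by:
  {l: True}


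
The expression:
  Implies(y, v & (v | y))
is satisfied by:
  {v: True, y: False}
  {y: False, v: False}
  {y: True, v: True}


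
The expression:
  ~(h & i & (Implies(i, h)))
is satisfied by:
  {h: False, i: False}
  {i: True, h: False}
  {h: True, i: False}


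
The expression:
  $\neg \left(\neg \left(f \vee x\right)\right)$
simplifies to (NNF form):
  $f \vee x$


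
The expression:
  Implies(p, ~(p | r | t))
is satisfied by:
  {p: False}


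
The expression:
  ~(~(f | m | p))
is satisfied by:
  {m: True, p: True, f: True}
  {m: True, p: True, f: False}
  {m: True, f: True, p: False}
  {m: True, f: False, p: False}
  {p: True, f: True, m: False}
  {p: True, f: False, m: False}
  {f: True, p: False, m: False}


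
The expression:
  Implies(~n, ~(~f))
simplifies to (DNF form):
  f | n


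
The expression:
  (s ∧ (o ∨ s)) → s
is always true.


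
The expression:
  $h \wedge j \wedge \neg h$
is never true.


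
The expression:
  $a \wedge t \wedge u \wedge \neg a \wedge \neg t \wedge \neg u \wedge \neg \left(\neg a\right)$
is never true.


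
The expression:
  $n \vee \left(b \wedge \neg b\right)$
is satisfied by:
  {n: True}


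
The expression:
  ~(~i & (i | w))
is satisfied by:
  {i: True, w: False}
  {w: False, i: False}
  {w: True, i: True}


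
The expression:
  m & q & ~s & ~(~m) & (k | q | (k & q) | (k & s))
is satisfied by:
  {m: True, q: True, s: False}


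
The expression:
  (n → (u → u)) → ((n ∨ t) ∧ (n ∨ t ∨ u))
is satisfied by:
  {n: True, t: True}
  {n: True, t: False}
  {t: True, n: False}


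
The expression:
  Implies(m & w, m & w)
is always true.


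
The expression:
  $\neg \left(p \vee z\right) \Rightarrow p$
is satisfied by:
  {z: True, p: True}
  {z: True, p: False}
  {p: True, z: False}


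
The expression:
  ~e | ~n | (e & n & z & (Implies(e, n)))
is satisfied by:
  {z: True, e: False, n: False}
  {e: False, n: False, z: False}
  {n: True, z: True, e: False}
  {n: True, e: False, z: False}
  {z: True, e: True, n: False}
  {e: True, z: False, n: False}
  {n: True, e: True, z: True}


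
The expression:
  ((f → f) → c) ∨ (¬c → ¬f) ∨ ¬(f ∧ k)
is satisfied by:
  {c: True, k: False, f: False}
  {k: False, f: False, c: False}
  {f: True, c: True, k: False}
  {f: True, k: False, c: False}
  {c: True, k: True, f: False}
  {k: True, c: False, f: False}
  {f: True, k: True, c: True}


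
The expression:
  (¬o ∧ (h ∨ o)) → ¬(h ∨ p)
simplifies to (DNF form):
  o ∨ ¬h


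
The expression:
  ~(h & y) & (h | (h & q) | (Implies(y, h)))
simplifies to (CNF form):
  ~y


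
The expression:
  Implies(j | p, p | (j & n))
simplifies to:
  n | p | ~j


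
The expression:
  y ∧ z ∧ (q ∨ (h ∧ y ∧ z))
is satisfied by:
  {z: True, y: True, q: True, h: True}
  {z: True, y: True, q: True, h: False}
  {z: True, y: True, h: True, q: False}


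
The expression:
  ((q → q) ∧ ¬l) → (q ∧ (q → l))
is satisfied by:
  {l: True}


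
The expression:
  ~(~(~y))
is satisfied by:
  {y: False}


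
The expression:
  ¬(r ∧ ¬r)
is always true.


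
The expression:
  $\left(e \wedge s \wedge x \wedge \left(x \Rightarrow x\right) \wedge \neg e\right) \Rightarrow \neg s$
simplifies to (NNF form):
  $\text{True}$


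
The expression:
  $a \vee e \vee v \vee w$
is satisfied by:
  {a: True, v: True, w: True, e: True}
  {a: True, v: True, w: True, e: False}
  {a: True, v: True, e: True, w: False}
  {a: True, v: True, e: False, w: False}
  {a: True, w: True, e: True, v: False}
  {a: True, w: True, e: False, v: False}
  {a: True, w: False, e: True, v: False}
  {a: True, w: False, e: False, v: False}
  {v: True, w: True, e: True, a: False}
  {v: True, w: True, e: False, a: False}
  {v: True, e: True, w: False, a: False}
  {v: True, e: False, w: False, a: False}
  {w: True, e: True, v: False, a: False}
  {w: True, v: False, e: False, a: False}
  {e: True, v: False, w: False, a: False}


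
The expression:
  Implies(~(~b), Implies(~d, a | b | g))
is always true.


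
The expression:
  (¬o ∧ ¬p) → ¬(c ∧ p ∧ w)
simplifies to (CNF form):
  True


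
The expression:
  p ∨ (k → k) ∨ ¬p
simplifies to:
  True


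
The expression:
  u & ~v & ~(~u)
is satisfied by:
  {u: True, v: False}


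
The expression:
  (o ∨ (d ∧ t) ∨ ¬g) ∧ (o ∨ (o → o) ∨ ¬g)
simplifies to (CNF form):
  (d ∨ o ∨ ¬g) ∧ (o ∨ t ∨ ¬g)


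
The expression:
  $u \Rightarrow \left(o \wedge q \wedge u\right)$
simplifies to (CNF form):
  $\left(o \vee \neg u\right) \wedge \left(q \vee \neg u\right)$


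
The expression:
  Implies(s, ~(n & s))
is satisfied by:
  {s: False, n: False}
  {n: True, s: False}
  {s: True, n: False}


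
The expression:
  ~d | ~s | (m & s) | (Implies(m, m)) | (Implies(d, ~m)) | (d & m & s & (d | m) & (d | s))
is always true.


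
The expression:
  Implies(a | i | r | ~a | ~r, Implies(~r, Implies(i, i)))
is always true.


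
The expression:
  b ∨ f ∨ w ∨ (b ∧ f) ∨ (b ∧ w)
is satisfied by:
  {b: True, w: True, f: True}
  {b: True, w: True, f: False}
  {b: True, f: True, w: False}
  {b: True, f: False, w: False}
  {w: True, f: True, b: False}
  {w: True, f: False, b: False}
  {f: True, w: False, b: False}


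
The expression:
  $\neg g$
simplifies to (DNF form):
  $\neg g$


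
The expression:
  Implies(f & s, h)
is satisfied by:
  {h: True, s: False, f: False}
  {s: False, f: False, h: False}
  {f: True, h: True, s: False}
  {f: True, s: False, h: False}
  {h: True, s: True, f: False}
  {s: True, h: False, f: False}
  {f: True, s: True, h: True}


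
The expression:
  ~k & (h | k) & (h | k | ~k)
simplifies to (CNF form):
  h & ~k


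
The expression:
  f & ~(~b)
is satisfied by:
  {b: True, f: True}


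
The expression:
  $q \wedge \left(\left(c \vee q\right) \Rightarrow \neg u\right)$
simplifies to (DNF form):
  $q \wedge \neg u$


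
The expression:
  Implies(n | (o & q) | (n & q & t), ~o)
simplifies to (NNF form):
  ~o | (~n & ~q)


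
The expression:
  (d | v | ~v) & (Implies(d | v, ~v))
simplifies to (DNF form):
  ~v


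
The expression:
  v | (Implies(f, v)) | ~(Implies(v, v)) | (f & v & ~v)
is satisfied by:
  {v: True, f: False}
  {f: False, v: False}
  {f: True, v: True}


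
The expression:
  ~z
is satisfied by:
  {z: False}


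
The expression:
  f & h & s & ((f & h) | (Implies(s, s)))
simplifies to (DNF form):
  f & h & s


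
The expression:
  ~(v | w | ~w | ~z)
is never true.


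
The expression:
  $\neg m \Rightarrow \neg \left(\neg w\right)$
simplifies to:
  $m \vee w$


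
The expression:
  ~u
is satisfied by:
  {u: False}


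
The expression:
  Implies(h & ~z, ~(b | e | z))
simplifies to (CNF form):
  (z | ~b | ~h) & (z | ~e | ~h)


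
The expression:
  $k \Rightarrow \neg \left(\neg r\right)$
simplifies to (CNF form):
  $r \vee \neg k$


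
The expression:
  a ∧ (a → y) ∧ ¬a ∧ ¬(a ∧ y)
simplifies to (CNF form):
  False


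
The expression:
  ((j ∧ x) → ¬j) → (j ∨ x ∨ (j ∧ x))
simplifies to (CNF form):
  j ∨ x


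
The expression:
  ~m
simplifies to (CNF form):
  ~m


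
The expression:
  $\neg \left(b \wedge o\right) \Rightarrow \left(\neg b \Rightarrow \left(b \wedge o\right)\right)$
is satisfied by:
  {b: True}


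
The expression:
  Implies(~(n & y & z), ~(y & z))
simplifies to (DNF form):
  n | ~y | ~z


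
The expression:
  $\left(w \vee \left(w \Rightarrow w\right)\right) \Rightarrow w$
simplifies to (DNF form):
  $w$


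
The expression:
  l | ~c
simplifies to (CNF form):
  l | ~c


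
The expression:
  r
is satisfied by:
  {r: True}


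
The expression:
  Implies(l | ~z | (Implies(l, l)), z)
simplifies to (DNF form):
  z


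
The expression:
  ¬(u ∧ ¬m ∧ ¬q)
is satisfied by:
  {q: True, m: True, u: False}
  {q: True, u: False, m: False}
  {m: True, u: False, q: False}
  {m: False, u: False, q: False}
  {q: True, m: True, u: True}
  {q: True, u: True, m: False}
  {m: True, u: True, q: False}


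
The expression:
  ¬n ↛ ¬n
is never true.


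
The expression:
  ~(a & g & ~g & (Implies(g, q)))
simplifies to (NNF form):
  True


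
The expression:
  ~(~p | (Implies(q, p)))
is never true.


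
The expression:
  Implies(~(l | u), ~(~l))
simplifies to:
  l | u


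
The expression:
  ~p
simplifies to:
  ~p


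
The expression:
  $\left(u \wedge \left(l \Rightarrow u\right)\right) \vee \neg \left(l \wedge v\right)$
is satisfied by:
  {u: True, l: False, v: False}
  {l: False, v: False, u: False}
  {u: True, v: True, l: False}
  {v: True, l: False, u: False}
  {u: True, l: True, v: False}
  {l: True, u: False, v: False}
  {u: True, v: True, l: True}


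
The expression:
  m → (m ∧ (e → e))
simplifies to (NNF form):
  True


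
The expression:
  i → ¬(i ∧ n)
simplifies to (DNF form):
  ¬i ∨ ¬n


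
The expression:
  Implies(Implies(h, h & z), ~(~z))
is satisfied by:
  {z: True, h: True}
  {z: True, h: False}
  {h: True, z: False}


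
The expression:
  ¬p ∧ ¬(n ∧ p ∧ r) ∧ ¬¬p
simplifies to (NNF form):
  False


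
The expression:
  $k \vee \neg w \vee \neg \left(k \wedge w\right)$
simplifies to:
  $\text{True}$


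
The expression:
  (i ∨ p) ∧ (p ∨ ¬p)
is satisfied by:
  {i: True, p: True}
  {i: True, p: False}
  {p: True, i: False}


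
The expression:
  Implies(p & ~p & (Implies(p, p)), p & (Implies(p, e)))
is always true.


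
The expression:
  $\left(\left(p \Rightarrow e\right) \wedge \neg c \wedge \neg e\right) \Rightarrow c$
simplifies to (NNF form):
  $c \vee e \vee p$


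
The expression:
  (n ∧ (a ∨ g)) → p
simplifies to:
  p ∨ (¬a ∧ ¬g) ∨ ¬n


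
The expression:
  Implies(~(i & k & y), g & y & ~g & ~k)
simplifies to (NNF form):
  i & k & y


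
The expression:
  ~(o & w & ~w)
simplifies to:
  True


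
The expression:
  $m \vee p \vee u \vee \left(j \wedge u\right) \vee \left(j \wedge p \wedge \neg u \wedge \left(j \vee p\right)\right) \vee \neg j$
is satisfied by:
  {u: True, m: True, p: True, j: False}
  {u: True, m: True, p: False, j: False}
  {u: True, p: True, m: False, j: False}
  {u: True, p: False, m: False, j: False}
  {m: True, p: True, u: False, j: False}
  {m: True, p: False, u: False, j: False}
  {p: True, u: False, m: False, j: False}
  {p: False, u: False, m: False, j: False}
  {j: True, u: True, m: True, p: True}
  {j: True, u: True, m: True, p: False}
  {j: True, u: True, p: True, m: False}
  {j: True, u: True, p: False, m: False}
  {j: True, m: True, p: True, u: False}
  {j: True, m: True, p: False, u: False}
  {j: True, p: True, m: False, u: False}


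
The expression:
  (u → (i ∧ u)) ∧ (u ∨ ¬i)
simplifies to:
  (i ∧ u) ∨ (¬i ∧ ¬u)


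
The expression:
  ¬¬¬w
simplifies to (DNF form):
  ¬w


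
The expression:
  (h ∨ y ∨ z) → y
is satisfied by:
  {y: True, z: False, h: False}
  {y: True, h: True, z: False}
  {y: True, z: True, h: False}
  {y: True, h: True, z: True}
  {h: False, z: False, y: False}


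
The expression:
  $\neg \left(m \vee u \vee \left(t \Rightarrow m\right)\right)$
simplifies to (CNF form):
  $t \wedge \neg m \wedge \neg u$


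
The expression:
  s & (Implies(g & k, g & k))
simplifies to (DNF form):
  s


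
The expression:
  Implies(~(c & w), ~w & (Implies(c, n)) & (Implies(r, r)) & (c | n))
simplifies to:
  (c & w) | (n & ~w)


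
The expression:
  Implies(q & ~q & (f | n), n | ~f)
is always true.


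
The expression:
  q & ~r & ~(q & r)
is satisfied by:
  {q: True, r: False}


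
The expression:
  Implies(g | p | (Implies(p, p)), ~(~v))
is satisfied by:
  {v: True}


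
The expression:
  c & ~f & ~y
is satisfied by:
  {c: True, y: False, f: False}


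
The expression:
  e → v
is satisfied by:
  {v: True, e: False}
  {e: False, v: False}
  {e: True, v: True}


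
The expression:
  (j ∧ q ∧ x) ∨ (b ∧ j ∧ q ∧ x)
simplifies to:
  j ∧ q ∧ x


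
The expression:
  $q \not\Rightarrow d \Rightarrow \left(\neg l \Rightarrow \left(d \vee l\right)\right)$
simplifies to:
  $d \vee l \vee \neg q$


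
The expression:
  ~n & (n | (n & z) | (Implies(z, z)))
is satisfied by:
  {n: False}


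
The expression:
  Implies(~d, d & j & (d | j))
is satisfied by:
  {d: True}


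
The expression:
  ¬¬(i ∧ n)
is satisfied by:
  {i: True, n: True}


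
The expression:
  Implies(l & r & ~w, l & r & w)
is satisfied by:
  {w: True, l: False, r: False}
  {l: False, r: False, w: False}
  {r: True, w: True, l: False}
  {r: True, l: False, w: False}
  {w: True, l: True, r: False}
  {l: True, w: False, r: False}
  {r: True, l: True, w: True}


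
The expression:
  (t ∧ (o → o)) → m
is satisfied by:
  {m: True, t: False}
  {t: False, m: False}
  {t: True, m: True}


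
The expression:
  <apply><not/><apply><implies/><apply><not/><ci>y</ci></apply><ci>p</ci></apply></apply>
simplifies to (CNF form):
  <apply><and/><apply><not/><ci>p</ci></apply><apply><not/><ci>y</ci></apply></apply>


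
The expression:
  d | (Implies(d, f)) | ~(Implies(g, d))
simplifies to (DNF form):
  True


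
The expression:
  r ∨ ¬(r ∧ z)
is always true.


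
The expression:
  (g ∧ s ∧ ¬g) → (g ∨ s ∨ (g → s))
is always true.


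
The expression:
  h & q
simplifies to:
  h & q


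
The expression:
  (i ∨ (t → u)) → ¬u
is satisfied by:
  {u: False}


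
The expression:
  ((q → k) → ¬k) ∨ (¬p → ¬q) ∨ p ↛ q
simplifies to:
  p ∨ ¬k ∨ ¬q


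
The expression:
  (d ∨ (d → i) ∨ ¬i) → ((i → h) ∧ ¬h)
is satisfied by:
  {i: False, h: False}


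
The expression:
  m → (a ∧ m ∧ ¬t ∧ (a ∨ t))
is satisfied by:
  {a: True, m: False, t: False}
  {a: False, m: False, t: False}
  {t: True, a: True, m: False}
  {t: True, a: False, m: False}
  {m: True, a: True, t: False}


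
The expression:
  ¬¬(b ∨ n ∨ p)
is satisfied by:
  {n: True, b: True, p: True}
  {n: True, b: True, p: False}
  {n: True, p: True, b: False}
  {n: True, p: False, b: False}
  {b: True, p: True, n: False}
  {b: True, p: False, n: False}
  {p: True, b: False, n: False}


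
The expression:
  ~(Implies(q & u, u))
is never true.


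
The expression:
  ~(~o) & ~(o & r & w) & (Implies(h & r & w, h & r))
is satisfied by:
  {o: True, w: False, r: False}
  {r: True, o: True, w: False}
  {w: True, o: True, r: False}


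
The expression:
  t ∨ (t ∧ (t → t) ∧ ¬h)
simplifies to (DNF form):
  t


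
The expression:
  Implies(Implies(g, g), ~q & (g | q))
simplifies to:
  g & ~q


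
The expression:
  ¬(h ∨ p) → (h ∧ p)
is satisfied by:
  {p: True, h: True}
  {p: True, h: False}
  {h: True, p: False}


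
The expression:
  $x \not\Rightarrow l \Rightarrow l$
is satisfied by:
  {l: True, x: False}
  {x: False, l: False}
  {x: True, l: True}


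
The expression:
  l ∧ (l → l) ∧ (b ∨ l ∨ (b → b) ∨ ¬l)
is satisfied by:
  {l: True}


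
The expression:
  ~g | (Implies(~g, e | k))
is always true.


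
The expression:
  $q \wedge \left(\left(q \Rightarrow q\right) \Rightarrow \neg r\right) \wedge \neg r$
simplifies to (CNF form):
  $q \wedge \neg r$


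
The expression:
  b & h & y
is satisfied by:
  {h: True, b: True, y: True}


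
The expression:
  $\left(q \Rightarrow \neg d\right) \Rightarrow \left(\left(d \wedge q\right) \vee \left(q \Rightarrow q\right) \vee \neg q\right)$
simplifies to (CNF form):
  $\text{True}$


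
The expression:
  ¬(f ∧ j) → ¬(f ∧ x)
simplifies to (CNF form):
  j ∨ ¬f ∨ ¬x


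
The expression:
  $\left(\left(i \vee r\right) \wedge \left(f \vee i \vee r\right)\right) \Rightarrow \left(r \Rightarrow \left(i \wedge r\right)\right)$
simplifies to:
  $i \vee \neg r$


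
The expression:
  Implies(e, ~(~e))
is always true.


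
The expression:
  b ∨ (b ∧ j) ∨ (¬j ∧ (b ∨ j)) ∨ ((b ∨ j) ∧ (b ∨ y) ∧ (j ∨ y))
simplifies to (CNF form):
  (b ∨ j) ∧ (b ∨ y)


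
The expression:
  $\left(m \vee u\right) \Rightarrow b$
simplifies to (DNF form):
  $b \vee \left(\neg m \wedge \neg u\right)$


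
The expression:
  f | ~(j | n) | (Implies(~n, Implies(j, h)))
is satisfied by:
  {n: True, h: True, f: True, j: False}
  {n: True, h: True, f: False, j: False}
  {n: True, f: True, h: False, j: False}
  {n: True, f: False, h: False, j: False}
  {h: True, f: True, n: False, j: False}
  {h: True, f: False, n: False, j: False}
  {f: True, n: False, h: False, j: False}
  {f: False, n: False, h: False, j: False}
  {j: True, n: True, h: True, f: True}
  {j: True, n: True, h: True, f: False}
  {j: True, n: True, f: True, h: False}
  {j: True, n: True, f: False, h: False}
  {j: True, h: True, f: True, n: False}
  {j: True, h: True, f: False, n: False}
  {j: True, f: True, h: False, n: False}


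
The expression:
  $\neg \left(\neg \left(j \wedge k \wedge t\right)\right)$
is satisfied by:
  {t: True, j: True, k: True}


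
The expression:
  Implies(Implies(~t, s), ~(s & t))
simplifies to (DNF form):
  ~s | ~t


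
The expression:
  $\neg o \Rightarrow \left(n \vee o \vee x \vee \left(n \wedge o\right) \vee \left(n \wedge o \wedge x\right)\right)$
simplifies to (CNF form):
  $n \vee o \vee x$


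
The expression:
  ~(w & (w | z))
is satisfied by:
  {w: False}


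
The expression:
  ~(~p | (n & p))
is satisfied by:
  {p: True, n: False}


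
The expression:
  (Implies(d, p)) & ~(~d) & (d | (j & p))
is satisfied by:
  {p: True, d: True}


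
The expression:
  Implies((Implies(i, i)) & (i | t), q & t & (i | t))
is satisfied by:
  {q: True, t: False, i: False}
  {q: False, t: False, i: False}
  {t: True, q: True, i: False}
  {i: True, t: True, q: True}


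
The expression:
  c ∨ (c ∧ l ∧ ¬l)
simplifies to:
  c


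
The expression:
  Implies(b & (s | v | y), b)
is always true.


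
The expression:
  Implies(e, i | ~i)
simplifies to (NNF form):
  True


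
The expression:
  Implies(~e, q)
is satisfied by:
  {q: True, e: True}
  {q: True, e: False}
  {e: True, q: False}


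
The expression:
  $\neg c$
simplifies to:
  $\neg c$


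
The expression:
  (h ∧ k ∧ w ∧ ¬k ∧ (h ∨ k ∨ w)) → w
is always true.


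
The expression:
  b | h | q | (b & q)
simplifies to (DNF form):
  b | h | q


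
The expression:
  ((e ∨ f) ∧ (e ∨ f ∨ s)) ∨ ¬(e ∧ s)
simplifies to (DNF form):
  True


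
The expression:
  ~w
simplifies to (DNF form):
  ~w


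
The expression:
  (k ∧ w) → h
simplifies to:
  h ∨ ¬k ∨ ¬w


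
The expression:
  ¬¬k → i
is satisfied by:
  {i: True, k: False}
  {k: False, i: False}
  {k: True, i: True}


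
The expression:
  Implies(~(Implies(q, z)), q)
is always true.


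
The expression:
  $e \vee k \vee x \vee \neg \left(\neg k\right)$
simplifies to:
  $e \vee k \vee x$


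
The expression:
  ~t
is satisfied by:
  {t: False}


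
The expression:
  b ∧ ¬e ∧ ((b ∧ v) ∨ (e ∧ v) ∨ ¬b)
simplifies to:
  b ∧ v ∧ ¬e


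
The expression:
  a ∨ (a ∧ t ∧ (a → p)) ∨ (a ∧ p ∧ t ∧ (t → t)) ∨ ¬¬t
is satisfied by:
  {a: True, t: True}
  {a: True, t: False}
  {t: True, a: False}


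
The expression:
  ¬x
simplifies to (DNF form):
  ¬x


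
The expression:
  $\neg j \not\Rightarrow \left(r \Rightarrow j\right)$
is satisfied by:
  {r: True, j: False}
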